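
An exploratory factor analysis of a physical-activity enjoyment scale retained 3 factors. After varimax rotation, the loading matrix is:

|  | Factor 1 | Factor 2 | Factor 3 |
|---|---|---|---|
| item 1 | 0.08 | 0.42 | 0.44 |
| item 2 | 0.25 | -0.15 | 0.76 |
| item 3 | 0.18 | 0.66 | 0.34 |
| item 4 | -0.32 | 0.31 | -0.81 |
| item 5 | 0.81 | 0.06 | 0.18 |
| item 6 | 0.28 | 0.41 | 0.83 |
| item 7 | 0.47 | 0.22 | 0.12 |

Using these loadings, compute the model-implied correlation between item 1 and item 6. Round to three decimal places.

r̂ = Σ λ_i·λ_j across factors = (0.08)(0.28) + (0.42)(0.41) + (0.44)(0.83)
  = +0.0224 +0.1722 +0.3652 = 0.5598

0.560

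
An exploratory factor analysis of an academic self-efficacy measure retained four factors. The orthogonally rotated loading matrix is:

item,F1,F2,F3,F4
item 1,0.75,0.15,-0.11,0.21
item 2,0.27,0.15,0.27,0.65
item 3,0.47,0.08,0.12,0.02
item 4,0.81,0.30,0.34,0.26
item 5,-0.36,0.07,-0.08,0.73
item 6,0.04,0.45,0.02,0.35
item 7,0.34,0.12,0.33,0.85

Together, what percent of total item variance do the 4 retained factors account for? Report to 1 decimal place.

62.4%

SS loadings by factor: 1.7592, 0.3632, 0.3307, 1.9125; total = 4.3656.
Total variance with 7 standardized items is 7, so the solution explains 4.3656/7 = 0.6237 = 62.37%.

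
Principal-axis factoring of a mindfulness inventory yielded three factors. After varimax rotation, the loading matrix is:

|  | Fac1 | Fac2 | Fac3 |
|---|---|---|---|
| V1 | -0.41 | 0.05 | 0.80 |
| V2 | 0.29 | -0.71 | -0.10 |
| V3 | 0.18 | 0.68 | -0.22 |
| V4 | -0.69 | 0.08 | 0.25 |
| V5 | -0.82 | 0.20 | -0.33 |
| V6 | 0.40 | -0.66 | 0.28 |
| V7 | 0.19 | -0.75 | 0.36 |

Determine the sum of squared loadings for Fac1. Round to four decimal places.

SS loadings for Fac1 = (-0.41)² + 0.29² + 0.18² + (-0.69)² + (-0.82)² + 0.40² + 0.19² = 0.1681 + 0.0841 + 0.0324 + 0.4761 + 0.6724 + 0.1600 + 0.0361 = 1.6292

1.6292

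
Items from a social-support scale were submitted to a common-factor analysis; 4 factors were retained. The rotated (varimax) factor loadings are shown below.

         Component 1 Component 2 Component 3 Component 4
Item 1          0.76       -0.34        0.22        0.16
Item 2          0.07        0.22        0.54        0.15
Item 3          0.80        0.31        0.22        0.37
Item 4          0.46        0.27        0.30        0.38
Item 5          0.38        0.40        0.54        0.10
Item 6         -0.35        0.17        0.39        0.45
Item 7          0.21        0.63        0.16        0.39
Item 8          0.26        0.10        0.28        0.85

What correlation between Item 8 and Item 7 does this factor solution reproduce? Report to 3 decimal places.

r̂ = Σ λ_i·λ_j across factors = (0.26)(0.21) + (0.10)(0.63) + (0.28)(0.16) + (0.85)(0.39)
  = +0.0546 +0.0630 +0.0448 +0.3315 = 0.4939

0.494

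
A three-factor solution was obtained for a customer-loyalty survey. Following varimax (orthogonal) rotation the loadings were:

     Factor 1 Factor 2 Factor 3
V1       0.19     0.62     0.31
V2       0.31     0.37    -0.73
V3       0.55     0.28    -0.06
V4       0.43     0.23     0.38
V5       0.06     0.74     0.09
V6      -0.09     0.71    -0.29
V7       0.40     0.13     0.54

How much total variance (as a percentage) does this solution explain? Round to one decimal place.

52.5%

SS loadings by factor: 0.7913, 1.7212, 1.1608; total = 3.6733.
Total variance with 7 standardized items is 7, so the solution explains 3.6733/7 = 0.5248 = 52.48%.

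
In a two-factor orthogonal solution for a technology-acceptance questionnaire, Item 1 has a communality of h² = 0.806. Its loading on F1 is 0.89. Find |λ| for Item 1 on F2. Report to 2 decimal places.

Under orthogonal rotation h² = Σλ², so λ_F2² = h² − (0.7921) = 0.806 − 0.7921 = 0.0139.
|λ| = √0.0139 = 0.1179.

0.12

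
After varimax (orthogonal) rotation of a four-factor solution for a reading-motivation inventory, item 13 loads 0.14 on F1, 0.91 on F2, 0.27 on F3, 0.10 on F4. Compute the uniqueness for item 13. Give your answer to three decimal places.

0.069

h² = 0.14² + 0.91² + 0.27² + 0.10² = 0.0196 + 0.8281 + 0.0729 + 0.0100 = 0.9306
Uniqueness u² = 1 − h² = 1 − 0.9306 = 0.0694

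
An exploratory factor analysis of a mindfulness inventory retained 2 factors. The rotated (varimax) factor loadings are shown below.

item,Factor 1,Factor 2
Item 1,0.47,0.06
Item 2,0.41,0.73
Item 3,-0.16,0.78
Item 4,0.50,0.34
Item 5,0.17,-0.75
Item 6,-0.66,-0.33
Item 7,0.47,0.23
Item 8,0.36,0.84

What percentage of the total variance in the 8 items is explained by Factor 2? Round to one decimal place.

SS loadings for Factor 2 = 0.06² + 0.73² + 0.78² + 0.34² + (-0.75)² + (-0.33)² + 0.23² + 0.84² = 2.6904
With 8 standardized items, total variance = 8. Proportion = 2.6904/8 = 0.3363 → 33.63%.

33.6%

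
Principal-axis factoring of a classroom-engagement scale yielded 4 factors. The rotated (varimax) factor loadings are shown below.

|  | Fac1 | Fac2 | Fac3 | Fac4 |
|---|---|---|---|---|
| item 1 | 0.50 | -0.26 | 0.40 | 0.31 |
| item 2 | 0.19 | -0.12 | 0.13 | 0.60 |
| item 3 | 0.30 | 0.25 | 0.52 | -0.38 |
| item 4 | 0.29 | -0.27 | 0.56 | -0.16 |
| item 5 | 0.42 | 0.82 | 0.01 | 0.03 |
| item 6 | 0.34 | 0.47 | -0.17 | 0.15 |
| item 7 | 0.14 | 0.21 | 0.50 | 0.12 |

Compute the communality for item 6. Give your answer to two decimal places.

0.39

h² = 0.34² + 0.47² + (-0.17)² + 0.15² = 0.1156 + 0.2209 + 0.0289 + 0.0225 = 0.3879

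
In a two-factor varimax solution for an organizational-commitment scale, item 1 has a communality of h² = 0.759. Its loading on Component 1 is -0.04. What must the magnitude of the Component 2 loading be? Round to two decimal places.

0.87

Under orthogonal rotation h² = Σλ², so λ_Component 2² = h² − (0.0016) = 0.759 − 0.0016 = 0.7574.
|λ| = √0.7574 = 0.8703.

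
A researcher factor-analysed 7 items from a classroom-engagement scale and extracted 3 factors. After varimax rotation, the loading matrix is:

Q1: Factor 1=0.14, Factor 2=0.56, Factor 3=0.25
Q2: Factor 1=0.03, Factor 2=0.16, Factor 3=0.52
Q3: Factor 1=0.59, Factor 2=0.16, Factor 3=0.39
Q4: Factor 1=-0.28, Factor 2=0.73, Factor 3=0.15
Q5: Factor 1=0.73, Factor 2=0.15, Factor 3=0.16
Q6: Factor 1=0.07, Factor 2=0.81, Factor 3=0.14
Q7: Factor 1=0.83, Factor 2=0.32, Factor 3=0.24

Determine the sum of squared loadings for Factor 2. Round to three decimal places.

SS loadings for Factor 2 = 0.56² + 0.16² + 0.16² + 0.73² + 0.15² + 0.81² + 0.32² = 0.3136 + 0.0256 + 0.0256 + 0.5329 + 0.0225 + 0.6561 + 0.1024 = 1.6787

1.679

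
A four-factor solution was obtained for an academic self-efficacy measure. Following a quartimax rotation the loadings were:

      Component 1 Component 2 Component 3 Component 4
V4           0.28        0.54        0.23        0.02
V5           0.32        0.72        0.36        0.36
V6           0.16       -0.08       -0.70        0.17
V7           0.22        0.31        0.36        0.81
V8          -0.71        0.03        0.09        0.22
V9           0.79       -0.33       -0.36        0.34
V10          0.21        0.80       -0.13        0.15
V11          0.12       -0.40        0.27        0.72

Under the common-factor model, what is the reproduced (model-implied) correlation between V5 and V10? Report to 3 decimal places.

r̂ = Σ λ_i·λ_j across factors = (0.32)(0.21) + (0.72)(0.80) + (0.36)(-0.13) + (0.36)(0.15)
  = +0.0672 +0.5760 -0.0468 +0.0540 = 0.6504

0.650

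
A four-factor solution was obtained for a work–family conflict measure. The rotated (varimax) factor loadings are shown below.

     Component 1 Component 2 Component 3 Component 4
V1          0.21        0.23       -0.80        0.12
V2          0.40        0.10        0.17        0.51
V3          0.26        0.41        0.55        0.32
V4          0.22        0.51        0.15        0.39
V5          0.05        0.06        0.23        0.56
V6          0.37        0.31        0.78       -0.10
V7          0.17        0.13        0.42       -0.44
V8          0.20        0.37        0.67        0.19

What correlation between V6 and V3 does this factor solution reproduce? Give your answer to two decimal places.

r̂ = Σ λ_i·λ_j across factors = (0.37)(0.26) + (0.31)(0.41) + (0.78)(0.55) + (-0.10)(0.32)
  = +0.0962 +0.1271 +0.4290 -0.0320 = 0.6203

0.62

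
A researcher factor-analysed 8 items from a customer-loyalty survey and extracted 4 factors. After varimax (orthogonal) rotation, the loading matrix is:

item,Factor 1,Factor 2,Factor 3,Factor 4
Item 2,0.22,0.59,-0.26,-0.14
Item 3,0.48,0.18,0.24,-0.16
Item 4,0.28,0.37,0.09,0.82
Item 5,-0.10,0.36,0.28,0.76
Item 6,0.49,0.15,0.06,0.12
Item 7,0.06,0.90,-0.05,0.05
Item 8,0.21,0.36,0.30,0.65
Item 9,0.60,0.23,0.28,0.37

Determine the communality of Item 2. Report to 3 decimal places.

h² = 0.22² + 0.59² + (-0.26)² + (-0.14)² = 0.0484 + 0.3481 + 0.0676 + 0.0196 = 0.4837

0.484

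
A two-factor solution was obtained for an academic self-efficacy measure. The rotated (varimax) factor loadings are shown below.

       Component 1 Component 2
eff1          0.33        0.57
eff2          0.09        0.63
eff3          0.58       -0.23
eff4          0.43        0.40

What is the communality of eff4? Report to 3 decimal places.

0.345

h² = 0.43² + 0.40² = 0.1849 + 0.1600 = 0.3449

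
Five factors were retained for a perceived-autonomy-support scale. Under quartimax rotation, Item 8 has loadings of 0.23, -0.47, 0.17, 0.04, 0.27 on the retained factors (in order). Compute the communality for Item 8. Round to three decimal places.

h² = 0.23² + (-0.47)² + 0.17² + 0.04² + 0.27² = 0.0529 + 0.2209 + 0.0289 + 0.0016 + 0.0729 = 0.3772

0.377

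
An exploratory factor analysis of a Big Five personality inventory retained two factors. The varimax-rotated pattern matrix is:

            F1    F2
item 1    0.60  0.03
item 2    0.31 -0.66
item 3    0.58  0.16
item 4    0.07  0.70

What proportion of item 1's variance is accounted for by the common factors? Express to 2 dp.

h² = 0.60² + 0.03² = 0.3600 + 0.0009 = 0.3609

0.36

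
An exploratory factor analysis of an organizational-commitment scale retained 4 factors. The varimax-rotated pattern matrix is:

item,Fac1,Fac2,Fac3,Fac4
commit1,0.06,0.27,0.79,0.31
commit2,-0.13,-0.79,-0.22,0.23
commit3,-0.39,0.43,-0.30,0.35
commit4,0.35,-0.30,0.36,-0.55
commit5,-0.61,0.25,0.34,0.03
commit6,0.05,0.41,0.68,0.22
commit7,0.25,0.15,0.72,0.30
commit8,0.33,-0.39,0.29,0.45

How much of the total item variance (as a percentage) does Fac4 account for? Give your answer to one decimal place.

11.4%

SS loadings for Fac4 = 0.31² + 0.23² + 0.35² + (-0.55)² + 0.03² + 0.22² + 0.30² + 0.45² = 0.9158
With 8 standardized items, total variance = 8. Proportion = 0.9158/8 = 0.1145 → 11.45%.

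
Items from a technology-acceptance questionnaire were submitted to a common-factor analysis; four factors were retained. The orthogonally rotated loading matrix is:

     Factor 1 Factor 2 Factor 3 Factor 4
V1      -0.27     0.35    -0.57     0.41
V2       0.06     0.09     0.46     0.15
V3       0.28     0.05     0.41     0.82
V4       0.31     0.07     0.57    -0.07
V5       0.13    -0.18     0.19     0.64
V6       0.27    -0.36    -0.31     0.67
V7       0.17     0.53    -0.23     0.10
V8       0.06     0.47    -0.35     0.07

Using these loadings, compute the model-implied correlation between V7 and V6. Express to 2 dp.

r̂ = Σ λ_i·λ_j across factors = (0.17)(0.27) + (0.53)(-0.36) + (-0.23)(-0.31) + (0.10)(0.67)
  = +0.0459 -0.1908 +0.0713 +0.0670 = -0.0066

-0.01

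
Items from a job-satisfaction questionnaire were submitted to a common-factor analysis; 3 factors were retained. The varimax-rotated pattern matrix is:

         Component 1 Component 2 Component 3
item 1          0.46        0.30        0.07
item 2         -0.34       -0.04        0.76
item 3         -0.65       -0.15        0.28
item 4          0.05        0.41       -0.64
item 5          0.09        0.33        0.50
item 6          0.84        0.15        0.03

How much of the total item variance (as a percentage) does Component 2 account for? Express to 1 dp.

SS loadings for Component 2 = 0.30² + (-0.04)² + (-0.15)² + 0.41² + 0.33² + 0.15² = 0.4136
With 6 standardized items, total variance = 6. Proportion = 0.4136/6 = 0.0689 → 6.89%.

6.9%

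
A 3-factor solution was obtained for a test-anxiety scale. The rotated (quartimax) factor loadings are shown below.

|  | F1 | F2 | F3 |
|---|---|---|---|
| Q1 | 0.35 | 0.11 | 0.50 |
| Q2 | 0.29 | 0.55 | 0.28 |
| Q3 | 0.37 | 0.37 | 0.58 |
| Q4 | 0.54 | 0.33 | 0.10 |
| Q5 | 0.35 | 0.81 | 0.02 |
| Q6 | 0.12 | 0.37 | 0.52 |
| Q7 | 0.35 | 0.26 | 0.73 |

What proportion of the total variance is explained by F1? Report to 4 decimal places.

SS loadings for F1 = 0.35² + 0.29² + 0.37² + 0.54² + 0.35² + 0.12² + 0.35² = 0.8945
Proportion of variance = 0.8945 / 7 = 0.1278.

0.1278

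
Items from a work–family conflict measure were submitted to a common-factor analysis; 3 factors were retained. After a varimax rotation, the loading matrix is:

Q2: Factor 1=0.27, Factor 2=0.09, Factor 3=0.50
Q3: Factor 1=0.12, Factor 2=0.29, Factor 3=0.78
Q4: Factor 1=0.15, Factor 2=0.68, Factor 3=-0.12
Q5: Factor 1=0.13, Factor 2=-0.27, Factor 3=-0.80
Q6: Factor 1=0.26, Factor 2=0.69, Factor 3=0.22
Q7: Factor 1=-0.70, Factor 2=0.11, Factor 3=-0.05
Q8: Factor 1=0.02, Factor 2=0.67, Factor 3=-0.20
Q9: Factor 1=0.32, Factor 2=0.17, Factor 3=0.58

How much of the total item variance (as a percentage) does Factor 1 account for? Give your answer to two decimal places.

SS loadings for Factor 1 = 0.27² + 0.12² + 0.15² + 0.13² + 0.26² + (-0.70)² + 0.02² + 0.32² = 0.7871
With 8 standardized items, total variance = 8. Proportion = 0.7871/8 = 0.0984 → 9.84%.

9.84%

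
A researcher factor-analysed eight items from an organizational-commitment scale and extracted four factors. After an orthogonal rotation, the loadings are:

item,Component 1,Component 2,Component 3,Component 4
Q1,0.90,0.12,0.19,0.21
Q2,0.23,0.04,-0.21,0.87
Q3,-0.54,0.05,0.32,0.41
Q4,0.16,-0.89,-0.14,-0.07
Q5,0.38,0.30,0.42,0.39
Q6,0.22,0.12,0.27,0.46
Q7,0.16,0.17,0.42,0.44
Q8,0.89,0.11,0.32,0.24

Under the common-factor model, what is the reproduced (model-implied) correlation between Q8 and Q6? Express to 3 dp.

0.406

r̂ = Σ λ_i·λ_j across factors = (0.89)(0.22) + (0.11)(0.12) + (0.32)(0.27) + (0.24)(0.46)
  = +0.1958 +0.0132 +0.0864 +0.1104 = 0.4058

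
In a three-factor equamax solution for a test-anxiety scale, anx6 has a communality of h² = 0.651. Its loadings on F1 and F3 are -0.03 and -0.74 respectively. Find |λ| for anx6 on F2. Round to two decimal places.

0.32

Under orthogonal rotation h² = Σλ², so λ_F2² = h² − (0.5485) = 0.651 − 0.5485 = 0.1025.
|λ| = √0.1025 = 0.3202.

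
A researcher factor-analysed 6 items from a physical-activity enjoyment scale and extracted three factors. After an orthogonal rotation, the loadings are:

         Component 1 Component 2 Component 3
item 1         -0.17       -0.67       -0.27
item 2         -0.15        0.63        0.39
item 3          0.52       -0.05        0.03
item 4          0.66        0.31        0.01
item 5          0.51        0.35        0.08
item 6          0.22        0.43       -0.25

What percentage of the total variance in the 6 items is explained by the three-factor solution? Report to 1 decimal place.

SS loadings by factor: 1.0659, 1.2518, 0.2949; total = 2.6126.
Total variance with 6 standardized items is 6, so the solution explains 2.6126/6 = 0.4354 = 43.54%.

43.5%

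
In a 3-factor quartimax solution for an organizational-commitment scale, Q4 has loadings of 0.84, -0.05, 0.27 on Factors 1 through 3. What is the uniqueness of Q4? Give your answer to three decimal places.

0.219

h² = 0.84² + (-0.05)² + 0.27² = 0.7056 + 0.0025 + 0.0729 = 0.7810
Uniqueness u² = 1 − h² = 1 − 0.7810 = 0.2190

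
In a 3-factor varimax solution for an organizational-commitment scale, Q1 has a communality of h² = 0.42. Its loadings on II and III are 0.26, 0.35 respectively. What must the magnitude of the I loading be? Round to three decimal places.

0.479

Under orthogonal rotation h² = Σλ², so λ_I² = h² − (0.1901) = 0.42 − 0.1901 = 0.2299.
|λ| = √0.2299 = 0.4795.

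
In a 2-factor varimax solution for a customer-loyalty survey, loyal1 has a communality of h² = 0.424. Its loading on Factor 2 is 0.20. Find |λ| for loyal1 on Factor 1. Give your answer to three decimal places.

0.620

Under orthogonal rotation h² = Σλ², so λ_Factor 1² = h² − (0.0400) = 0.424 − 0.0400 = 0.3840.
|λ| = √0.3840 = 0.6197.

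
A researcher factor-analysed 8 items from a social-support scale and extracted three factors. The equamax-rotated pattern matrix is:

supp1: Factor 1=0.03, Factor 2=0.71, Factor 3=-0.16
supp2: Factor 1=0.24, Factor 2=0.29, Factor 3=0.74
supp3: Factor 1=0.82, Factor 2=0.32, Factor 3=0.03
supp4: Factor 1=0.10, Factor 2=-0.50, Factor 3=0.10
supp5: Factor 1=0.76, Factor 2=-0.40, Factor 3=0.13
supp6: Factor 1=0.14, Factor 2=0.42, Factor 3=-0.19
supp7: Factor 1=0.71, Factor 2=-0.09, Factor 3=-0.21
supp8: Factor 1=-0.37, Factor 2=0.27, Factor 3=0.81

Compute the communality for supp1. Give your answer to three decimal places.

0.531

h² = 0.03² + 0.71² + (-0.16)² = 0.0009 + 0.5041 + 0.0256 = 0.5306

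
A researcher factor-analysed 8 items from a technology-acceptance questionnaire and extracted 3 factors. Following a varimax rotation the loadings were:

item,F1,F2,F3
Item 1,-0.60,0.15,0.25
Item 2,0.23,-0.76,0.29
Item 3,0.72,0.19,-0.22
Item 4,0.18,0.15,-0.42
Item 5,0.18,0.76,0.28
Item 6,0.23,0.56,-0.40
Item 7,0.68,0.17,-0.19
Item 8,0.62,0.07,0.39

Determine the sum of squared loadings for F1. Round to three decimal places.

1.896

SS loadings for F1 = (-0.60)² + 0.23² + 0.72² + 0.18² + 0.18² + 0.23² + 0.68² + 0.62² = 0.3600 + 0.0529 + 0.5184 + 0.0324 + 0.0324 + 0.0529 + 0.4624 + 0.3844 = 1.8958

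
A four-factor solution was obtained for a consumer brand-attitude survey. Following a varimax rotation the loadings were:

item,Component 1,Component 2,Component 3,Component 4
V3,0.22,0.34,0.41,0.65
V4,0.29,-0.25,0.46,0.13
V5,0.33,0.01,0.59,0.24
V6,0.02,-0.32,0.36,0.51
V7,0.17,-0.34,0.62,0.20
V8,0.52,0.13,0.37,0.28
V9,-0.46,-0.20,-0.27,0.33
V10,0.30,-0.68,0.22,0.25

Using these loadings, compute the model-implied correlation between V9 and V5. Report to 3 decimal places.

-0.234

r̂ = Σ λ_i·λ_j across factors = (-0.46)(0.33) + (-0.20)(0.01) + (-0.27)(0.59) + (0.33)(0.24)
  = -0.1518 -0.0020 -0.1593 +0.0792 = -0.2339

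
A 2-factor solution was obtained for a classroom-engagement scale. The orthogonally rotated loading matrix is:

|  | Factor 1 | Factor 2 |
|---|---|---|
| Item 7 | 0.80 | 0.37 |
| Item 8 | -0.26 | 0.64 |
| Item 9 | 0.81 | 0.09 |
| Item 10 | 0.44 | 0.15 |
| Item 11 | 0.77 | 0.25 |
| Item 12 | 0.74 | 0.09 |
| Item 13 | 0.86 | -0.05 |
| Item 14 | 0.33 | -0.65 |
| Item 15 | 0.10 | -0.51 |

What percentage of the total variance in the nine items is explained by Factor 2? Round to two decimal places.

14.81%

SS loadings for Factor 2 = 0.37² + 0.64² + 0.09² + 0.15² + 0.25² + 0.09² + (-0.05)² + (-0.65)² + (-0.51)² = 1.3328
With 9 standardized items, total variance = 9. Proportion = 1.3328/9 = 0.1481 → 14.81%.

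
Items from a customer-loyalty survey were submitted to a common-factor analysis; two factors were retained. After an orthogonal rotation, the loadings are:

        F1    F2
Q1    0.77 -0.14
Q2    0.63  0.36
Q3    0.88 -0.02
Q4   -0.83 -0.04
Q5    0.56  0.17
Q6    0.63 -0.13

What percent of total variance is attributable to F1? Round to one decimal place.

52.7%

SS loadings for F1 = 0.77² + 0.63² + 0.88² + (-0.83)² + 0.56² + 0.63² = 3.1636
With 6 standardized items, total variance = 6. Proportion = 3.1636/6 = 0.5273 → 52.73%.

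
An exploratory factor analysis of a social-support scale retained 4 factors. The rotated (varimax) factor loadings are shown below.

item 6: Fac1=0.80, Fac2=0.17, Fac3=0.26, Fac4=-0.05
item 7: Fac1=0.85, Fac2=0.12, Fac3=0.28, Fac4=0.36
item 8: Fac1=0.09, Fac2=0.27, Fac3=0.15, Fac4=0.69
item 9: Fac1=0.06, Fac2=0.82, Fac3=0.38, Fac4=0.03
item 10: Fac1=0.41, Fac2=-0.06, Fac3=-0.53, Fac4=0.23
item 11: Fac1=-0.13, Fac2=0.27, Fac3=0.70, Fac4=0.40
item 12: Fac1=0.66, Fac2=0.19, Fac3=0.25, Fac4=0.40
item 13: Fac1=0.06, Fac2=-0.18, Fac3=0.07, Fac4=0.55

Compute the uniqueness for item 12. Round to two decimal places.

0.31

h² = 0.66² + 0.19² + 0.25² + 0.40² = 0.4356 + 0.0361 + 0.0625 + 0.1600 = 0.6942
Uniqueness u² = 1 − h² = 1 − 0.6942 = 0.3058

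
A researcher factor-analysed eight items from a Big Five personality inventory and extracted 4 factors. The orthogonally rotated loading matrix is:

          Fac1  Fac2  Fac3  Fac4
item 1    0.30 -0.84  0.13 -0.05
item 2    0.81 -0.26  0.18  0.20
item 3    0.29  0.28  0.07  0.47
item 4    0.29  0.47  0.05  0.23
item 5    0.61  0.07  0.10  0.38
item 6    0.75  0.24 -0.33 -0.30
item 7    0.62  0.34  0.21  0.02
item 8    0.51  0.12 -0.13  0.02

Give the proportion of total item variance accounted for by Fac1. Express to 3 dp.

0.312

SS loadings for Fac1 = 0.30² + 0.81² + 0.29² + 0.29² + 0.61² + 0.75² + 0.62² + 0.51² = 2.4934
Proportion of variance = 2.4934 / 8 = 0.3117.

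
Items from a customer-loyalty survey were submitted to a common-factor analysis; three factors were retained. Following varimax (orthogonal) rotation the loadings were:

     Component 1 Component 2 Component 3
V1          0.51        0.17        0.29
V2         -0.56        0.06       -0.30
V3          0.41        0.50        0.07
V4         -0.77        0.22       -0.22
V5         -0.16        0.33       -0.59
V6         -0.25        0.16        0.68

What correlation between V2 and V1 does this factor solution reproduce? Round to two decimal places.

r̂ = Σ λ_i·λ_j across factors = (-0.56)(0.51) + (0.06)(0.17) + (-0.30)(0.29)
  = -0.2856 +0.0102 -0.0870 = -0.3624

-0.36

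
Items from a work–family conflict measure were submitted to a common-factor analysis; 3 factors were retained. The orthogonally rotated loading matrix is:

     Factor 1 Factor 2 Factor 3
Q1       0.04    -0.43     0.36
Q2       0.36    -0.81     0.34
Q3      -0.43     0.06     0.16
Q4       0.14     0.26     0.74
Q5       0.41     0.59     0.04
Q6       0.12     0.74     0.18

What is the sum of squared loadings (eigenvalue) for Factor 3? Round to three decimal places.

SS loadings for Factor 3 = 0.36² + 0.34² + 0.16² + 0.74² + 0.04² + 0.18² = 0.1296 + 0.1156 + 0.0256 + 0.5476 + 0.0016 + 0.0324 = 0.8524

0.852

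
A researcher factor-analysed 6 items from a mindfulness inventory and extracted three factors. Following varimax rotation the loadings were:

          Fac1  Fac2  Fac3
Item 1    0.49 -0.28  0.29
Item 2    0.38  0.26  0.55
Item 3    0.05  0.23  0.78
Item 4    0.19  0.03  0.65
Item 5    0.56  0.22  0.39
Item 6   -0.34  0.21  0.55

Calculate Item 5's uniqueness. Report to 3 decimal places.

h² = 0.56² + 0.22² + 0.39² = 0.3136 + 0.0484 + 0.1521 = 0.5141
Uniqueness u² = 1 − h² = 1 − 0.5141 = 0.4859

0.486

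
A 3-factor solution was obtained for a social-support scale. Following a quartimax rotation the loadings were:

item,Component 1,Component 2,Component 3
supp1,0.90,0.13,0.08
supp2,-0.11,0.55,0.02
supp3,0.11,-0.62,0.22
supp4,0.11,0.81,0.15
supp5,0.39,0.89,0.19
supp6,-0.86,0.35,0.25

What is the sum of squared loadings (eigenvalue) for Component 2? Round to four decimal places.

2.2745

SS loadings for Component 2 = 0.13² + 0.55² + (-0.62)² + 0.81² + 0.89² + 0.35² = 0.0169 + 0.3025 + 0.3844 + 0.6561 + 0.7921 + 0.1225 = 2.2745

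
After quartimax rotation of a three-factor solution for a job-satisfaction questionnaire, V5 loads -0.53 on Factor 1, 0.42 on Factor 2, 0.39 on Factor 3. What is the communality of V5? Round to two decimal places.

h² = (-0.53)² + 0.42² + 0.39² = 0.2809 + 0.1764 + 0.1521 = 0.6094

0.61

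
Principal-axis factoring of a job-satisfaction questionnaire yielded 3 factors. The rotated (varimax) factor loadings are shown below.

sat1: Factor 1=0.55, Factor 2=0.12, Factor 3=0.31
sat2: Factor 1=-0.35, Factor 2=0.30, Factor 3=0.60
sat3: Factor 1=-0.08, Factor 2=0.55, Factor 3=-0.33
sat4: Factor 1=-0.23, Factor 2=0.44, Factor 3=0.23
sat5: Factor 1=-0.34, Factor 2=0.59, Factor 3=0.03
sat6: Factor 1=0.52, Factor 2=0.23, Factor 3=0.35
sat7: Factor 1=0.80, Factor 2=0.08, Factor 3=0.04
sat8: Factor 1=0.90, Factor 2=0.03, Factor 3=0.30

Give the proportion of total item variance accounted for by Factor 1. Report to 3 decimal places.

0.290

SS loadings for Factor 1 = 0.55² + (-0.35)² + (-0.08)² + (-0.23)² + (-0.34)² + 0.52² + 0.80² + 0.90² = 2.3203
Proportion of variance = 2.3203 / 8 = 0.2900.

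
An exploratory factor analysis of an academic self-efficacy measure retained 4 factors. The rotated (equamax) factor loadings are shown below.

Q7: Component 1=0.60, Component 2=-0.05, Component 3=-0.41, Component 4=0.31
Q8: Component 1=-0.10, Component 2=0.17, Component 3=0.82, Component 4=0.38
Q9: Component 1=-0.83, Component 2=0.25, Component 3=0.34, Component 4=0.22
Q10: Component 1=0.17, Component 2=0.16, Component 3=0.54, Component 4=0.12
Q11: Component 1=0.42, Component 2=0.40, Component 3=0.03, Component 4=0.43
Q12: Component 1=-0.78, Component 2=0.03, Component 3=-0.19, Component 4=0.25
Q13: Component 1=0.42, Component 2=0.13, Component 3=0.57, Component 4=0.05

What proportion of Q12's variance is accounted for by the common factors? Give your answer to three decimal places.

h² = (-0.78)² + 0.03² + (-0.19)² + 0.25² = 0.6084 + 0.0009 + 0.0361 + 0.0625 = 0.7079

0.708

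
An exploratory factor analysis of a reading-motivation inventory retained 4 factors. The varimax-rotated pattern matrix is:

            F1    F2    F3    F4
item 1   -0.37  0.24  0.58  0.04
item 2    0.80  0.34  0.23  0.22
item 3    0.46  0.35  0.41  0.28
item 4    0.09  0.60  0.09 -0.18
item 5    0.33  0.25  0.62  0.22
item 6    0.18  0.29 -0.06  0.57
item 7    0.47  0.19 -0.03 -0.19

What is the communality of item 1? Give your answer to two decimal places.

h² = (-0.37)² + 0.24² + 0.58² + 0.04² = 0.1369 + 0.0576 + 0.3364 + 0.0016 = 0.5325

0.53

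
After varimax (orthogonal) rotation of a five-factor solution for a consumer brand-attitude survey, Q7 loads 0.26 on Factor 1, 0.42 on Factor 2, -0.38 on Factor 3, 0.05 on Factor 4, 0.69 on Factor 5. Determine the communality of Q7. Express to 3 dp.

h² = 0.26² + 0.42² + (-0.38)² + 0.05² + 0.69² = 0.0676 + 0.1764 + 0.1444 + 0.0025 + 0.4761 = 0.8670

0.867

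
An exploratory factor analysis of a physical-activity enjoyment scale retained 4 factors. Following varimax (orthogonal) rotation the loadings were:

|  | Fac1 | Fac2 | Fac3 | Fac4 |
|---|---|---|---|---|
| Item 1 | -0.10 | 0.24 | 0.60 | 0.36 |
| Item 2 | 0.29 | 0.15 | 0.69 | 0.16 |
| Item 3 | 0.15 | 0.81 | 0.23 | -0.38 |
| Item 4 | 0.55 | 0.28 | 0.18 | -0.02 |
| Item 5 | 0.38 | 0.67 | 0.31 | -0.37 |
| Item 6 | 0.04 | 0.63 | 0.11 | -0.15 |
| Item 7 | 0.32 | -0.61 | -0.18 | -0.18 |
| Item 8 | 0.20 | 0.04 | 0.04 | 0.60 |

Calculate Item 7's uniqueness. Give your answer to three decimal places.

h² = 0.32² + (-0.61)² + (-0.18)² + (-0.18)² = 0.1024 + 0.3721 + 0.0324 + 0.0324 = 0.5393
Uniqueness u² = 1 − h² = 1 − 0.5393 = 0.4607

0.461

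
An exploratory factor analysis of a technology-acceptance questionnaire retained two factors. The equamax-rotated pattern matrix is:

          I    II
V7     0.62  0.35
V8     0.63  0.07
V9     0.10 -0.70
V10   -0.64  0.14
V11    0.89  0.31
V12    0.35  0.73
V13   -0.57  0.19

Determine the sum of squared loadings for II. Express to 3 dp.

SS loadings for II = 0.35² + 0.07² + (-0.70)² + 0.14² + 0.31² + 0.73² + 0.19² = 0.1225 + 0.0049 + 0.4900 + 0.0196 + 0.0961 + 0.5329 + 0.0361 = 1.3021

1.302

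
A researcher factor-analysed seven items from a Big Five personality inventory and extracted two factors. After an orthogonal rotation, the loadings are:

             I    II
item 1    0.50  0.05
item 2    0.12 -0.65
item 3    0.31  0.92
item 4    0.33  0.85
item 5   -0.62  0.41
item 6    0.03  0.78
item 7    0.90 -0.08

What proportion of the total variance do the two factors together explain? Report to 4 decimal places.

0.6345

Communalities: 0.2525, 0.4369, 0.9425, 0.8314, 0.5525, 0.6093, 0.8164; Σh² = 4.4415.
Total variance with 7 standardized items is 7, so the solution explains 4.4415/7 = 0.6345.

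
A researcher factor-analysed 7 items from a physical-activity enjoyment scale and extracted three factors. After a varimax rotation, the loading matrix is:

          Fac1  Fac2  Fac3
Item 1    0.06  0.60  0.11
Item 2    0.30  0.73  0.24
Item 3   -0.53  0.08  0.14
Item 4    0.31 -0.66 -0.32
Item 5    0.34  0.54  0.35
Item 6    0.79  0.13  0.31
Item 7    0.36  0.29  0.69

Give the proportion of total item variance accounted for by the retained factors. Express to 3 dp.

Communalities: 0.3757, 0.6805, 0.3069, 0.6341, 0.5297, 0.7371, 0.6898; Σh² = 3.9538.
Total variance with 7 standardized items is 7, so the solution explains 3.9538/7 = 0.5648.

0.565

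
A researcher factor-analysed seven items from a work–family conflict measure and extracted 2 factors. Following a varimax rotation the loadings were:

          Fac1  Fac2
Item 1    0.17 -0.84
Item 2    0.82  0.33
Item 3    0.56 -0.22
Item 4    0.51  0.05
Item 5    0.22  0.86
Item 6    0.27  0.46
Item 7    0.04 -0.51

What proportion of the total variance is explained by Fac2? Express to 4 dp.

SS loadings for Fac2 = (-0.84)² + 0.33² + (-0.22)² + 0.05² + 0.86² + 0.46² + (-0.51)² = 2.0767
Proportion of variance = 2.0767 / 7 = 0.2967.

0.2967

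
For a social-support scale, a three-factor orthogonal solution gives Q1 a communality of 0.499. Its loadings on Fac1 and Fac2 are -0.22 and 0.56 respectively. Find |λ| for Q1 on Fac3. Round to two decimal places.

0.37

Under orthogonal rotation h² = Σλ², so λ_Fac3² = h² − (0.3620) = 0.499 − 0.3620 = 0.1370.
|λ| = √0.1370 = 0.3701.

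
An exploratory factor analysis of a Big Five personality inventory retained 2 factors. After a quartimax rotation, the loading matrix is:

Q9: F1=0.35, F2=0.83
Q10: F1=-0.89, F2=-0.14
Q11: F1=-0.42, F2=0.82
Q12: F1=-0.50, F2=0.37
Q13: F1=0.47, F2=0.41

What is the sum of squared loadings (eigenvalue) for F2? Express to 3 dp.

1.686

SS loadings for F2 = 0.83² + (-0.14)² + 0.82² + 0.37² + 0.41² = 0.6889 + 0.0196 + 0.6724 + 0.1369 + 0.1681 = 1.6859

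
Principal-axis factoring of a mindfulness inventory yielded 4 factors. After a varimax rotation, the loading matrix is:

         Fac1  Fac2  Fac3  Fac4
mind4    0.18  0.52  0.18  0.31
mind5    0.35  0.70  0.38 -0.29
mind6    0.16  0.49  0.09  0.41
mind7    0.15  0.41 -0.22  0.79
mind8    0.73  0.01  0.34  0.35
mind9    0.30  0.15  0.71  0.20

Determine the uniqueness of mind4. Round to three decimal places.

h² = 0.18² + 0.52² + 0.18² + 0.31² = 0.0324 + 0.2704 + 0.0324 + 0.0961 = 0.4313
Uniqueness u² = 1 − h² = 1 − 0.4313 = 0.5687

0.569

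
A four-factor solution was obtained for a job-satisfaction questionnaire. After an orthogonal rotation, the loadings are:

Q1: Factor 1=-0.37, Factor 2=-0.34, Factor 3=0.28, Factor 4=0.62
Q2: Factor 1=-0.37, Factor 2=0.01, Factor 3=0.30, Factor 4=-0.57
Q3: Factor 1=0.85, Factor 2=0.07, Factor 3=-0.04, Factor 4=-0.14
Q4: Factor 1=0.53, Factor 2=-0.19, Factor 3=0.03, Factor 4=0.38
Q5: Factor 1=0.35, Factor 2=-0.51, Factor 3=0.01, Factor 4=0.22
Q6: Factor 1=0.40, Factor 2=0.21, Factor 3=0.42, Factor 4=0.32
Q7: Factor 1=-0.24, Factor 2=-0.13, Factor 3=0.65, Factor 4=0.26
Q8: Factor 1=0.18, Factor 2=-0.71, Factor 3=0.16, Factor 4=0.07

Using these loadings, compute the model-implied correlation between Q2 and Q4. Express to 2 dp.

r̂ = Σ λ_i·λ_j across factors = (-0.37)(0.53) + (0.01)(-0.19) + (0.30)(0.03) + (-0.57)(0.38)
  = -0.1961 -0.0019 +0.0090 -0.2166 = -0.4056

-0.41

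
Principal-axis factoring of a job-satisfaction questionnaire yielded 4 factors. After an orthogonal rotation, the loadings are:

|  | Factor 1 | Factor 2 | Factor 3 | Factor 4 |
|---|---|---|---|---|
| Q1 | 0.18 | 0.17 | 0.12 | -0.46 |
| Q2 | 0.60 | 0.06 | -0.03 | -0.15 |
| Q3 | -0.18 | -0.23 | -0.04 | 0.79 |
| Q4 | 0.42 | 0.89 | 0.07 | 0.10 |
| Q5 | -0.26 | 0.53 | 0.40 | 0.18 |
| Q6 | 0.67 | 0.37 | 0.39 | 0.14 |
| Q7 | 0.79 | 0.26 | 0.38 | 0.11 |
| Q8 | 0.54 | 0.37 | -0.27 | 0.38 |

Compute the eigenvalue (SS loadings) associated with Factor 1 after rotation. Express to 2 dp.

SS loadings for Factor 1 = 0.18² + 0.60² + (-0.18)² + 0.42² + (-0.26)² + 0.67² + 0.79² + 0.54² = 0.0324 + 0.3600 + 0.0324 + 0.1764 + 0.0676 + 0.4489 + 0.6241 + 0.2916 = 2.0334

2.03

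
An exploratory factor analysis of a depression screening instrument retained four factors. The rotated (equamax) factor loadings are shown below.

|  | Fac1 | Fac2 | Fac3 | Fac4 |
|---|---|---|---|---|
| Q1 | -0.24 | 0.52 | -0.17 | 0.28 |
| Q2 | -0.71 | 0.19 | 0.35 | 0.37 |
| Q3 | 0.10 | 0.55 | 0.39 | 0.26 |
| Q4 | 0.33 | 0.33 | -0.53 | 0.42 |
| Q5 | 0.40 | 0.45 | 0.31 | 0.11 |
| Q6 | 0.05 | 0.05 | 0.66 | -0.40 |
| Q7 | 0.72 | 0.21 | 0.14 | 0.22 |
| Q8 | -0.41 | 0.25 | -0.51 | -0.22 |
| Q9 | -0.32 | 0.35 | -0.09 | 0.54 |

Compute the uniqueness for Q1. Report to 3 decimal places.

0.565

h² = (-0.24)² + 0.52² + (-0.17)² + 0.28² = 0.0576 + 0.2704 + 0.0289 + 0.0784 = 0.4353
Uniqueness u² = 1 − h² = 1 − 0.4353 = 0.5647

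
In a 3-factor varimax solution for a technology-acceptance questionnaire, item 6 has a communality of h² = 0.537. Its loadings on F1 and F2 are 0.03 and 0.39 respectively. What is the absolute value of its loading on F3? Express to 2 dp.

Under orthogonal rotation h² = Σλ², so λ_F3² = h² − (0.1530) = 0.537 − 0.1530 = 0.3840.
|λ| = √0.3840 = 0.6197.

0.62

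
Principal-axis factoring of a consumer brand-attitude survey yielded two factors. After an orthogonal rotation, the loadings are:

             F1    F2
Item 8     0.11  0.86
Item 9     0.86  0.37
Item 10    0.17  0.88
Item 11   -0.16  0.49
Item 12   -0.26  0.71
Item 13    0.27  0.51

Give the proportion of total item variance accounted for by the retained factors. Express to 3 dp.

0.600

SS loadings by factor: 0.9467, 2.6552; total = 3.6019.
Total variance with 6 standardized items is 6, so the solution explains 3.6019/6 = 0.6003.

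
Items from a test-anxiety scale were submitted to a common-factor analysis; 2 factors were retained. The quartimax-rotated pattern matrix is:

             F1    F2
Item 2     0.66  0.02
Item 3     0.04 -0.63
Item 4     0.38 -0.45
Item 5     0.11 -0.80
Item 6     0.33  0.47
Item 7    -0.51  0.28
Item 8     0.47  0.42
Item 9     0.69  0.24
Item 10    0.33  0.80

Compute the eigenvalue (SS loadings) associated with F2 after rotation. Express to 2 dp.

SS loadings for F2 = 0.02² + (-0.63)² + (-0.45)² + (-0.80)² + 0.47² + 0.28² + 0.42² + 0.24² + 0.80² = 0.0004 + 0.3969 + 0.2025 + 0.6400 + 0.2209 + 0.0784 + 0.1764 + 0.0576 + 0.6400 = 2.4131

2.41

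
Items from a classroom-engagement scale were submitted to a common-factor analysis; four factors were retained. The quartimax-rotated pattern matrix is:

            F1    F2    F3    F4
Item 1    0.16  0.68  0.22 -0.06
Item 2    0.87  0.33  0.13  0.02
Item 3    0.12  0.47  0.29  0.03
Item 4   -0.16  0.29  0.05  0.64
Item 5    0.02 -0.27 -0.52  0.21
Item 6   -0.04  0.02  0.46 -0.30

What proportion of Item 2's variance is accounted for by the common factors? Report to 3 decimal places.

h² = 0.87² + 0.33² + 0.13² + 0.02² = 0.7569 + 0.1089 + 0.0169 + 0.0004 = 0.8831

0.883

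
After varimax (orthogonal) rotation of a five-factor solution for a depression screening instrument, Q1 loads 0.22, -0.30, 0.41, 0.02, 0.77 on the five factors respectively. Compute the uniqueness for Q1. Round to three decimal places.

0.100

h² = 0.22² + (-0.30)² + 0.41² + 0.02² + 0.77² = 0.0484 + 0.0900 + 0.1681 + 0.0004 + 0.5929 = 0.8998
Uniqueness u² = 1 − h² = 1 − 0.8998 = 0.1002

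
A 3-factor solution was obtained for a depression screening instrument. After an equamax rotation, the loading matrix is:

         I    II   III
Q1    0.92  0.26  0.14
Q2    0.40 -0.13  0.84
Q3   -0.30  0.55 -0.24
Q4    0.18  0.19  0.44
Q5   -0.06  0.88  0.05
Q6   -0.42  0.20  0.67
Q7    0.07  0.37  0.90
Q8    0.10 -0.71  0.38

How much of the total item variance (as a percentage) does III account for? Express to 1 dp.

29.8%

SS loadings for III = 0.14² + 0.84² + (-0.24)² + 0.44² + 0.05² + 0.67² + 0.90² + 0.38² = 2.3822
With 8 standardized items, total variance = 8. Proportion = 2.3822/8 = 0.2978 → 29.78%.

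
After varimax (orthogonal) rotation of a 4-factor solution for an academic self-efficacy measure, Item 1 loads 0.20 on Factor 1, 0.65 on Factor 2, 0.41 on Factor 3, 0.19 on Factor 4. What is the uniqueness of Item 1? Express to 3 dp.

0.333

h² = 0.20² + 0.65² + 0.41² + 0.19² = 0.0400 + 0.4225 + 0.1681 + 0.0361 = 0.6667
Uniqueness u² = 1 − h² = 1 − 0.6667 = 0.3333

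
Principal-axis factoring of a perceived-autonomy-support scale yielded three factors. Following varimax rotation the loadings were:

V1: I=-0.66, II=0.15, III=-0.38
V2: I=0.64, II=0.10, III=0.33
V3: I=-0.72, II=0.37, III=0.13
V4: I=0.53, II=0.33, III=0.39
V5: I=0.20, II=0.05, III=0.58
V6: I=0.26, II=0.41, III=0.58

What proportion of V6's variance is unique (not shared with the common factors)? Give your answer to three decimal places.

0.428

h² = 0.26² + 0.41² + 0.58² = 0.0676 + 0.1681 + 0.3364 = 0.5721
Uniqueness u² = 1 − h² = 1 − 0.5721 = 0.4279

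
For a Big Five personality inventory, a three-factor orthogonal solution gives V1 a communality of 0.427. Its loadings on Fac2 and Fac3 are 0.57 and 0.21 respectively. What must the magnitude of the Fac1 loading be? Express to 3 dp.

0.241

Under orthogonal rotation h² = Σλ², so λ_Fac1² = h² − (0.3690) = 0.427 − 0.3690 = 0.0580.
|λ| = √0.0580 = 0.2408.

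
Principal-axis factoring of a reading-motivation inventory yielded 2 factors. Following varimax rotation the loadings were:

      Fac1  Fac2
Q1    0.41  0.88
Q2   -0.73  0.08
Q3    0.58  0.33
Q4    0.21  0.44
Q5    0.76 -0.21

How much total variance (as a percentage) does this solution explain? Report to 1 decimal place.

55.7%

SS loadings by factor: 1.6591, 1.1274; total = 2.7865.
Total variance with 5 standardized items is 5, so the solution explains 2.7865/5 = 0.5573 = 55.73%.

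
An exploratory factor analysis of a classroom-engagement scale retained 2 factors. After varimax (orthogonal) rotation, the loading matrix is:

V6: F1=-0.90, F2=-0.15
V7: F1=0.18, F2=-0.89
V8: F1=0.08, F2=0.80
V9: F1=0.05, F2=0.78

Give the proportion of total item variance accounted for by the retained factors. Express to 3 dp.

SS loadings by factor: 0.8513, 2.0630; total = 2.9143.
Total variance with 4 standardized items is 4, so the solution explains 2.9143/4 = 0.7286.

0.729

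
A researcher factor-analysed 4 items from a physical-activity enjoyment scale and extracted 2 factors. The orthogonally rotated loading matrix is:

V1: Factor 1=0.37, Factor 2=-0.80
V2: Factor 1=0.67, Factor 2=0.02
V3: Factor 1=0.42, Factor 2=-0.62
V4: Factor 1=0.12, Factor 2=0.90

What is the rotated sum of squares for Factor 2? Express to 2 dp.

SS loadings for Factor 2 = (-0.80)² + 0.02² + (-0.62)² + 0.90² = 0.6400 + 0.0004 + 0.3844 + 0.8100 = 1.8348

1.83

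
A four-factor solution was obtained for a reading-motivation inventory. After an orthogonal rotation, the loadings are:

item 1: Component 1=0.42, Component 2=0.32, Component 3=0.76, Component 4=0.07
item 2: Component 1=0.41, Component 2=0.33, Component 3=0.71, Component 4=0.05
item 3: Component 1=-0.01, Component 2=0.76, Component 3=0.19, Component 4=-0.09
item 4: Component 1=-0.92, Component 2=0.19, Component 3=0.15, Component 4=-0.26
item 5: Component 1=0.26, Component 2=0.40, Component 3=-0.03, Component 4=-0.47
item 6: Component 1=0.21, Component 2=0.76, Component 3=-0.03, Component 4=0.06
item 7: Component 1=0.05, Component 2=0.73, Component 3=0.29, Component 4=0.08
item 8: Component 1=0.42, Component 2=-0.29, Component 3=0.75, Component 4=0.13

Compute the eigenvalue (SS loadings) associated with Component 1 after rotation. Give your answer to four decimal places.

1.4816

SS loadings for Component 1 = 0.42² + 0.41² + (-0.01)² + (-0.92)² + 0.26² + 0.21² + 0.05² + 0.42² = 0.1764 + 0.1681 + 0.0001 + 0.8464 + 0.0676 + 0.0441 + 0.0025 + 0.1764 = 1.4816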